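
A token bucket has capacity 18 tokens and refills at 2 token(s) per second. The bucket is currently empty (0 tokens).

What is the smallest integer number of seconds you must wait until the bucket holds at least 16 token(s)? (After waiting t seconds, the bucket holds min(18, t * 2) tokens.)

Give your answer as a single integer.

Answer: 8

Derivation:
Need t * 2 >= 16, so t >= 16/2.
Smallest integer t = ceil(16/2) = 8.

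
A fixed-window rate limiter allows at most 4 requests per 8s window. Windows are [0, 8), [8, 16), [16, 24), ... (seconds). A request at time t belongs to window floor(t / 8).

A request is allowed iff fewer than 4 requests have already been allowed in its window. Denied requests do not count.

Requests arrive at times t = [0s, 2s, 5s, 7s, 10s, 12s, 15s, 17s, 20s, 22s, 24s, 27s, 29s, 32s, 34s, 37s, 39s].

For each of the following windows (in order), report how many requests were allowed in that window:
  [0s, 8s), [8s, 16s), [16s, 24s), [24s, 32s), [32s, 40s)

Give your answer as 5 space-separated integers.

Processing requests:
  req#1 t=0s (window 0): ALLOW
  req#2 t=2s (window 0): ALLOW
  req#3 t=5s (window 0): ALLOW
  req#4 t=7s (window 0): ALLOW
  req#5 t=10s (window 1): ALLOW
  req#6 t=12s (window 1): ALLOW
  req#7 t=15s (window 1): ALLOW
  req#8 t=17s (window 2): ALLOW
  req#9 t=20s (window 2): ALLOW
  req#10 t=22s (window 2): ALLOW
  req#11 t=24s (window 3): ALLOW
  req#12 t=27s (window 3): ALLOW
  req#13 t=29s (window 3): ALLOW
  req#14 t=32s (window 4): ALLOW
  req#15 t=34s (window 4): ALLOW
  req#16 t=37s (window 4): ALLOW
  req#17 t=39s (window 4): ALLOW

Allowed counts by window: 4 3 3 3 4

Answer: 4 3 3 3 4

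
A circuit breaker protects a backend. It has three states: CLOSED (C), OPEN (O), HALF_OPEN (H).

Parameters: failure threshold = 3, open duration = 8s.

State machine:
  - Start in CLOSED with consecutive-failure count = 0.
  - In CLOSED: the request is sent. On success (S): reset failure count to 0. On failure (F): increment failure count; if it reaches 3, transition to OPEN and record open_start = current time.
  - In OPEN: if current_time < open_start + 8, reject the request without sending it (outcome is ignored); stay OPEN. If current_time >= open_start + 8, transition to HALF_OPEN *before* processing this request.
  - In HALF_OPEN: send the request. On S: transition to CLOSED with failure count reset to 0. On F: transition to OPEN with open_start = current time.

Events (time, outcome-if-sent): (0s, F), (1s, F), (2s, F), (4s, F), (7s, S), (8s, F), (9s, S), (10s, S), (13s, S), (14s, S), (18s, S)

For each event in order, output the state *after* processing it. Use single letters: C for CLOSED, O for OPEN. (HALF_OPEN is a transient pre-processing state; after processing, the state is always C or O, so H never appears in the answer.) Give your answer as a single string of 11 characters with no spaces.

Answer: CCOOOOOCCCC

Derivation:
State after each event:
  event#1 t=0s outcome=F: state=CLOSED
  event#2 t=1s outcome=F: state=CLOSED
  event#3 t=2s outcome=F: state=OPEN
  event#4 t=4s outcome=F: state=OPEN
  event#5 t=7s outcome=S: state=OPEN
  event#6 t=8s outcome=F: state=OPEN
  event#7 t=9s outcome=S: state=OPEN
  event#8 t=10s outcome=S: state=CLOSED
  event#9 t=13s outcome=S: state=CLOSED
  event#10 t=14s outcome=S: state=CLOSED
  event#11 t=18s outcome=S: state=CLOSED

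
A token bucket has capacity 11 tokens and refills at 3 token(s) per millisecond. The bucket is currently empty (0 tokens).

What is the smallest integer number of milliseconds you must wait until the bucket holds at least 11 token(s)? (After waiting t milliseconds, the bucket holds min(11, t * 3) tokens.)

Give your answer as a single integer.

Answer: 4

Derivation:
Need t * 3 >= 11, so t >= 11/3.
Smallest integer t = ceil(11/3) = 4.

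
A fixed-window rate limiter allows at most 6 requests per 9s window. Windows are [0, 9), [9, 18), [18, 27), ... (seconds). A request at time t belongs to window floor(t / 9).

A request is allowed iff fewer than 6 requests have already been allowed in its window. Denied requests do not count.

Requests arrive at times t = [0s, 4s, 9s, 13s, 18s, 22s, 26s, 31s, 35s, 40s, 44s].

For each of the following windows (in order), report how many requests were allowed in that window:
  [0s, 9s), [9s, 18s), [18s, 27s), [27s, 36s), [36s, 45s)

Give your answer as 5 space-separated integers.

Processing requests:
  req#1 t=0s (window 0): ALLOW
  req#2 t=4s (window 0): ALLOW
  req#3 t=9s (window 1): ALLOW
  req#4 t=13s (window 1): ALLOW
  req#5 t=18s (window 2): ALLOW
  req#6 t=22s (window 2): ALLOW
  req#7 t=26s (window 2): ALLOW
  req#8 t=31s (window 3): ALLOW
  req#9 t=35s (window 3): ALLOW
  req#10 t=40s (window 4): ALLOW
  req#11 t=44s (window 4): ALLOW

Allowed counts by window: 2 2 3 2 2

Answer: 2 2 3 2 2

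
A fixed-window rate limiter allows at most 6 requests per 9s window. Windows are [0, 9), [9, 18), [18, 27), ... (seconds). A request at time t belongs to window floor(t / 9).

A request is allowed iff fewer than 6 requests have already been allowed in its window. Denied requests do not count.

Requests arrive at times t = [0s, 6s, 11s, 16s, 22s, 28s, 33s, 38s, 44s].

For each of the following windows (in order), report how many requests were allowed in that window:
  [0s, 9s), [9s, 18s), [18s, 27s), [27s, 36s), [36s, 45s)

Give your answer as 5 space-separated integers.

Processing requests:
  req#1 t=0s (window 0): ALLOW
  req#2 t=6s (window 0): ALLOW
  req#3 t=11s (window 1): ALLOW
  req#4 t=16s (window 1): ALLOW
  req#5 t=22s (window 2): ALLOW
  req#6 t=28s (window 3): ALLOW
  req#7 t=33s (window 3): ALLOW
  req#8 t=38s (window 4): ALLOW
  req#9 t=44s (window 4): ALLOW

Allowed counts by window: 2 2 1 2 2

Answer: 2 2 1 2 2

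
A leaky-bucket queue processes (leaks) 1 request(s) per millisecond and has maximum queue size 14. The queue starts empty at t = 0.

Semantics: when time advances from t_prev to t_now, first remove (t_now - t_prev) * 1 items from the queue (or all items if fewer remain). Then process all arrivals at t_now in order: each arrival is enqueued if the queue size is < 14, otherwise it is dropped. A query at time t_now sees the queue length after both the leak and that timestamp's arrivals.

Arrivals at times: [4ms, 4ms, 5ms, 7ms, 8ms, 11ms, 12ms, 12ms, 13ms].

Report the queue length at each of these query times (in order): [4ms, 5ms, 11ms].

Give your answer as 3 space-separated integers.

Queue lengths at query times:
  query t=4ms: backlog = 2
  query t=5ms: backlog = 2
  query t=11ms: backlog = 1

Answer: 2 2 1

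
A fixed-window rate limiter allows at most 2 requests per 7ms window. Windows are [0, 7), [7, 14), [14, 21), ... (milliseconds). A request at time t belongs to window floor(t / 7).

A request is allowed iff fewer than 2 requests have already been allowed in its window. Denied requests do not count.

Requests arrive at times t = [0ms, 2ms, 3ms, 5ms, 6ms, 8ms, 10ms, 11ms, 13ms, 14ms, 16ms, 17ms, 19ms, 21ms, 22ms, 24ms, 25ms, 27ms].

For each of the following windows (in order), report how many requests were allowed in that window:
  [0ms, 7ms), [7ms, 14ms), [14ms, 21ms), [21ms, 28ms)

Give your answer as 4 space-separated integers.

Processing requests:
  req#1 t=0ms (window 0): ALLOW
  req#2 t=2ms (window 0): ALLOW
  req#3 t=3ms (window 0): DENY
  req#4 t=5ms (window 0): DENY
  req#5 t=6ms (window 0): DENY
  req#6 t=8ms (window 1): ALLOW
  req#7 t=10ms (window 1): ALLOW
  req#8 t=11ms (window 1): DENY
  req#9 t=13ms (window 1): DENY
  req#10 t=14ms (window 2): ALLOW
  req#11 t=16ms (window 2): ALLOW
  req#12 t=17ms (window 2): DENY
  req#13 t=19ms (window 2): DENY
  req#14 t=21ms (window 3): ALLOW
  req#15 t=22ms (window 3): ALLOW
  req#16 t=24ms (window 3): DENY
  req#17 t=25ms (window 3): DENY
  req#18 t=27ms (window 3): DENY

Allowed counts by window: 2 2 2 2

Answer: 2 2 2 2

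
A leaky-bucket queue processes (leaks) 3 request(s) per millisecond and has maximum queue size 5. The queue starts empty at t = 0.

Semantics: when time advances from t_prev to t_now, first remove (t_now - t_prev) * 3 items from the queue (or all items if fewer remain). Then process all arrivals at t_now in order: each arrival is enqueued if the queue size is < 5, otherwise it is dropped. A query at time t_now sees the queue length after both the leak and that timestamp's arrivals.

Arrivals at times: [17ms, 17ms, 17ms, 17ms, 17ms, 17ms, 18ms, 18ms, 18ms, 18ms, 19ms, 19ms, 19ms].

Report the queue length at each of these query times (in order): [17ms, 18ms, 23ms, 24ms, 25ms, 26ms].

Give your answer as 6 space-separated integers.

Queue lengths at query times:
  query t=17ms: backlog = 5
  query t=18ms: backlog = 5
  query t=23ms: backlog = 0
  query t=24ms: backlog = 0
  query t=25ms: backlog = 0
  query t=26ms: backlog = 0

Answer: 5 5 0 0 0 0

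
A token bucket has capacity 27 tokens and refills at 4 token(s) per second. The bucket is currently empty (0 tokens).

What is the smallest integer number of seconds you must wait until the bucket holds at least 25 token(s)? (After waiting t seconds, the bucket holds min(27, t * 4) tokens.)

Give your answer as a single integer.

Need t * 4 >= 25, so t >= 25/4.
Smallest integer t = ceil(25/4) = 7.

Answer: 7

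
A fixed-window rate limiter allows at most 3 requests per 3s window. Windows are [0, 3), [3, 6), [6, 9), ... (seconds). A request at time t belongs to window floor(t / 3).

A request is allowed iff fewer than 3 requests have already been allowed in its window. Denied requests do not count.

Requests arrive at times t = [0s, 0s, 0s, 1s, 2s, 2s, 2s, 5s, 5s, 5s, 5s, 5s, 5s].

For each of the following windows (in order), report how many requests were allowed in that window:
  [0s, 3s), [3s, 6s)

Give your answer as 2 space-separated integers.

Answer: 3 3

Derivation:
Processing requests:
  req#1 t=0s (window 0): ALLOW
  req#2 t=0s (window 0): ALLOW
  req#3 t=0s (window 0): ALLOW
  req#4 t=1s (window 0): DENY
  req#5 t=2s (window 0): DENY
  req#6 t=2s (window 0): DENY
  req#7 t=2s (window 0): DENY
  req#8 t=5s (window 1): ALLOW
  req#9 t=5s (window 1): ALLOW
  req#10 t=5s (window 1): ALLOW
  req#11 t=5s (window 1): DENY
  req#12 t=5s (window 1): DENY
  req#13 t=5s (window 1): DENY

Allowed counts by window: 3 3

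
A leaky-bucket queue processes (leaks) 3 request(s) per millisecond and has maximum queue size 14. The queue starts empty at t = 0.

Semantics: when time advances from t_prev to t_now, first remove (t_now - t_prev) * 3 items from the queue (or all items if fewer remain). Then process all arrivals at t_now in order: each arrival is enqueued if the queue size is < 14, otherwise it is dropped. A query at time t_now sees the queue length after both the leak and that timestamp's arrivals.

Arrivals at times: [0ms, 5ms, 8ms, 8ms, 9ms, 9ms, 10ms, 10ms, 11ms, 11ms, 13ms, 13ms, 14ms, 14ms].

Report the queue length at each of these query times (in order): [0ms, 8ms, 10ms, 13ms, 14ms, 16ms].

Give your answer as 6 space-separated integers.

Queue lengths at query times:
  query t=0ms: backlog = 1
  query t=8ms: backlog = 2
  query t=10ms: backlog = 2
  query t=13ms: backlog = 2
  query t=14ms: backlog = 2
  query t=16ms: backlog = 0

Answer: 1 2 2 2 2 0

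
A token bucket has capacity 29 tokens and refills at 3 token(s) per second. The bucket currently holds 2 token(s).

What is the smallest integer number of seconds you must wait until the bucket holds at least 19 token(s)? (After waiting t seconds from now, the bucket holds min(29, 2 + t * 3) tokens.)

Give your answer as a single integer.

Need 2 + t * 3 >= 19, so t >= 17/3.
Smallest integer t = ceil(17/3) = 6.

Answer: 6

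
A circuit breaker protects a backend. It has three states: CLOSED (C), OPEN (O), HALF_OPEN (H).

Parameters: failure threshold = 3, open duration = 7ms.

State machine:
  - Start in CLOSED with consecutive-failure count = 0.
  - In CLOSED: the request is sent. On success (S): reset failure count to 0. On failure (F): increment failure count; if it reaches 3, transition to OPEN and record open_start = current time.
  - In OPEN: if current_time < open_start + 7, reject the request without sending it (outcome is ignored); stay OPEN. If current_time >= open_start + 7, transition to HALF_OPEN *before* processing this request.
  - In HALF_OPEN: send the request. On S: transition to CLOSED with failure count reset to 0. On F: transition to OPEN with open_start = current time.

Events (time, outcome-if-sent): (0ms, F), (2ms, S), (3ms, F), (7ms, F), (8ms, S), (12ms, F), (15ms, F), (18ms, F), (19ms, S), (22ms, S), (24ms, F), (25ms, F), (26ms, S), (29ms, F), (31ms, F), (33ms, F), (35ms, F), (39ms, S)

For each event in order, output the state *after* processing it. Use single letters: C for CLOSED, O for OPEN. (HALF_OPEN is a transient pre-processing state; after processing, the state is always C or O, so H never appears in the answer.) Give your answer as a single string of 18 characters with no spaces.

Answer: CCCCCCCOOOOOOOOOOO

Derivation:
State after each event:
  event#1 t=0ms outcome=F: state=CLOSED
  event#2 t=2ms outcome=S: state=CLOSED
  event#3 t=3ms outcome=F: state=CLOSED
  event#4 t=7ms outcome=F: state=CLOSED
  event#5 t=8ms outcome=S: state=CLOSED
  event#6 t=12ms outcome=F: state=CLOSED
  event#7 t=15ms outcome=F: state=CLOSED
  event#8 t=18ms outcome=F: state=OPEN
  event#9 t=19ms outcome=S: state=OPEN
  event#10 t=22ms outcome=S: state=OPEN
  event#11 t=24ms outcome=F: state=OPEN
  event#12 t=25ms outcome=F: state=OPEN
  event#13 t=26ms outcome=S: state=OPEN
  event#14 t=29ms outcome=F: state=OPEN
  event#15 t=31ms outcome=F: state=OPEN
  event#16 t=33ms outcome=F: state=OPEN
  event#17 t=35ms outcome=F: state=OPEN
  event#18 t=39ms outcome=S: state=OPEN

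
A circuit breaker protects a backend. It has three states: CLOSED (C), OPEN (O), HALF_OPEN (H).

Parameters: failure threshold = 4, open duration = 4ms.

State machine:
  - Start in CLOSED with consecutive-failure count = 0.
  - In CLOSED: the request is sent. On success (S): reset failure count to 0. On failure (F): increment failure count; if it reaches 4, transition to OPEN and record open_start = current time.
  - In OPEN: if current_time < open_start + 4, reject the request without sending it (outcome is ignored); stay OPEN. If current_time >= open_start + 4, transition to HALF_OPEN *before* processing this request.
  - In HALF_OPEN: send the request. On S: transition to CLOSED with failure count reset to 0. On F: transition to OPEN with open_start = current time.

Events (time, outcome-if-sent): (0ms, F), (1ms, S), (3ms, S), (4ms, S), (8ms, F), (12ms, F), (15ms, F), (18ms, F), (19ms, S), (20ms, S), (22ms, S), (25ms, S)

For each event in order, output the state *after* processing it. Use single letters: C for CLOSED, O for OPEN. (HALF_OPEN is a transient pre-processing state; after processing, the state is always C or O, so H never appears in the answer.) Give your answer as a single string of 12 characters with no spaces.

Answer: CCCCCCCOOOCC

Derivation:
State after each event:
  event#1 t=0ms outcome=F: state=CLOSED
  event#2 t=1ms outcome=S: state=CLOSED
  event#3 t=3ms outcome=S: state=CLOSED
  event#4 t=4ms outcome=S: state=CLOSED
  event#5 t=8ms outcome=F: state=CLOSED
  event#6 t=12ms outcome=F: state=CLOSED
  event#7 t=15ms outcome=F: state=CLOSED
  event#8 t=18ms outcome=F: state=OPEN
  event#9 t=19ms outcome=S: state=OPEN
  event#10 t=20ms outcome=S: state=OPEN
  event#11 t=22ms outcome=S: state=CLOSED
  event#12 t=25ms outcome=S: state=CLOSED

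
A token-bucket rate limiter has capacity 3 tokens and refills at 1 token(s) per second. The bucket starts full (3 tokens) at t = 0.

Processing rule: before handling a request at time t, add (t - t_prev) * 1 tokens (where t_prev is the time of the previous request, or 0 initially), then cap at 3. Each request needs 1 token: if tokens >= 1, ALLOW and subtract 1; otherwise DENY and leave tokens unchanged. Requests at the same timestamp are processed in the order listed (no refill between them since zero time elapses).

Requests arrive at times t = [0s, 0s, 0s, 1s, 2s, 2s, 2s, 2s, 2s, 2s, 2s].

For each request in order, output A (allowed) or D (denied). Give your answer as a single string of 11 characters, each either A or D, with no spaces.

Simulating step by step:
  req#1 t=0s: ALLOW
  req#2 t=0s: ALLOW
  req#3 t=0s: ALLOW
  req#4 t=1s: ALLOW
  req#5 t=2s: ALLOW
  req#6 t=2s: DENY
  req#7 t=2s: DENY
  req#8 t=2s: DENY
  req#9 t=2s: DENY
  req#10 t=2s: DENY
  req#11 t=2s: DENY

Answer: AAAAADDDDDD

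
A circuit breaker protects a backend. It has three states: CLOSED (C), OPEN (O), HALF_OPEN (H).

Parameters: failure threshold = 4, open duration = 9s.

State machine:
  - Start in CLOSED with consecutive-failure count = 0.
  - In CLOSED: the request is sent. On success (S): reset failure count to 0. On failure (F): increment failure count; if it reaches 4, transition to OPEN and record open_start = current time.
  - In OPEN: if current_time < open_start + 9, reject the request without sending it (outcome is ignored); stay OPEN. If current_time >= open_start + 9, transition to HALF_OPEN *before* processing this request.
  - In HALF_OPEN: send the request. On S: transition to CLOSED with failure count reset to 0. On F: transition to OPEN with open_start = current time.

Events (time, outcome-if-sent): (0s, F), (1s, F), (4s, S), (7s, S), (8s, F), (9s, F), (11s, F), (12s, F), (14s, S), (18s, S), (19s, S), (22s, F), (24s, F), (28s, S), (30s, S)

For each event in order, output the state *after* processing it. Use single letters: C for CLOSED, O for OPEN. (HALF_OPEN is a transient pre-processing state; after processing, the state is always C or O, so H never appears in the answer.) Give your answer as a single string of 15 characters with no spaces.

State after each event:
  event#1 t=0s outcome=F: state=CLOSED
  event#2 t=1s outcome=F: state=CLOSED
  event#3 t=4s outcome=S: state=CLOSED
  event#4 t=7s outcome=S: state=CLOSED
  event#5 t=8s outcome=F: state=CLOSED
  event#6 t=9s outcome=F: state=CLOSED
  event#7 t=11s outcome=F: state=CLOSED
  event#8 t=12s outcome=F: state=OPEN
  event#9 t=14s outcome=S: state=OPEN
  event#10 t=18s outcome=S: state=OPEN
  event#11 t=19s outcome=S: state=OPEN
  event#12 t=22s outcome=F: state=OPEN
  event#13 t=24s outcome=F: state=OPEN
  event#14 t=28s outcome=S: state=OPEN
  event#15 t=30s outcome=S: state=OPEN

Answer: CCCCCCCOOOOOOOO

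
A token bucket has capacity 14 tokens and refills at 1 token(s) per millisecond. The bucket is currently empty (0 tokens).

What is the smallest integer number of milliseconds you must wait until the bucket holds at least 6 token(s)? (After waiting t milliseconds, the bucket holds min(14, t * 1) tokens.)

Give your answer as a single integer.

Answer: 6

Derivation:
Need t * 1 >= 6, so t >= 6/1.
Smallest integer t = ceil(6/1) = 6.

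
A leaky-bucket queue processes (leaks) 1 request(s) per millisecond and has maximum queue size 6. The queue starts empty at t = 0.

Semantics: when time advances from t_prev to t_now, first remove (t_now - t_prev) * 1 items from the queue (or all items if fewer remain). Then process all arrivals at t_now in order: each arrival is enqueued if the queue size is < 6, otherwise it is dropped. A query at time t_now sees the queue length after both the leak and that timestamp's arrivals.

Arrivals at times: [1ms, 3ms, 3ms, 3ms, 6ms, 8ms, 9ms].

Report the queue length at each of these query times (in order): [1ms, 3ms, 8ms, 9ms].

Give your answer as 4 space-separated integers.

Answer: 1 3 1 1

Derivation:
Queue lengths at query times:
  query t=1ms: backlog = 1
  query t=3ms: backlog = 3
  query t=8ms: backlog = 1
  query t=9ms: backlog = 1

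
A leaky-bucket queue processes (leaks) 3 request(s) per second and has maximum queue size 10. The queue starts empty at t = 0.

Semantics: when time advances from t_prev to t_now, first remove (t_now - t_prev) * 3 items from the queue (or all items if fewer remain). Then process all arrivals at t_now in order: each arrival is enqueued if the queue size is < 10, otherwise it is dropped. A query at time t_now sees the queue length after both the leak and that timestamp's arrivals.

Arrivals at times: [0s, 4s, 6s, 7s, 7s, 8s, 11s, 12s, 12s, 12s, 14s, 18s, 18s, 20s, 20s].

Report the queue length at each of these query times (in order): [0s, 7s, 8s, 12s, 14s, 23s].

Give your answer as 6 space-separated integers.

Queue lengths at query times:
  query t=0s: backlog = 1
  query t=7s: backlog = 2
  query t=8s: backlog = 1
  query t=12s: backlog = 3
  query t=14s: backlog = 1
  query t=23s: backlog = 0

Answer: 1 2 1 3 1 0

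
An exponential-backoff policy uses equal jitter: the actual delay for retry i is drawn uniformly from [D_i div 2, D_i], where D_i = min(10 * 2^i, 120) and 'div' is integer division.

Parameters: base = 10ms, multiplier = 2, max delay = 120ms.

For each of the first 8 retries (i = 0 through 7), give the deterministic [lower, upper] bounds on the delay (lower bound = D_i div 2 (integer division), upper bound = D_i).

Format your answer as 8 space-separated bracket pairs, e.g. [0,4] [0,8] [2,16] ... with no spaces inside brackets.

Computing bounds per retry:
  i=0: D_i=min(10*2^0,120)=10, bounds=[5,10]
  i=1: D_i=min(10*2^1,120)=20, bounds=[10,20]
  i=2: D_i=min(10*2^2,120)=40, bounds=[20,40]
  i=3: D_i=min(10*2^3,120)=80, bounds=[40,80]
  i=4: D_i=min(10*2^4,120)=120, bounds=[60,120]
  i=5: D_i=min(10*2^5,120)=120, bounds=[60,120]
  i=6: D_i=min(10*2^6,120)=120, bounds=[60,120]
  i=7: D_i=min(10*2^7,120)=120, bounds=[60,120]

Answer: [5,10] [10,20] [20,40] [40,80] [60,120] [60,120] [60,120] [60,120]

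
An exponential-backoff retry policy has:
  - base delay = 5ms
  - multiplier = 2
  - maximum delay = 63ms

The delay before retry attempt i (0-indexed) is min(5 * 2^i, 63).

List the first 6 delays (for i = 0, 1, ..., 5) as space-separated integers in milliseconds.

Answer: 5 10 20 40 63 63

Derivation:
Computing each delay:
  i=0: min(5*2^0, 63) = 5
  i=1: min(5*2^1, 63) = 10
  i=2: min(5*2^2, 63) = 20
  i=3: min(5*2^3, 63) = 40
  i=4: min(5*2^4, 63) = 63
  i=5: min(5*2^5, 63) = 63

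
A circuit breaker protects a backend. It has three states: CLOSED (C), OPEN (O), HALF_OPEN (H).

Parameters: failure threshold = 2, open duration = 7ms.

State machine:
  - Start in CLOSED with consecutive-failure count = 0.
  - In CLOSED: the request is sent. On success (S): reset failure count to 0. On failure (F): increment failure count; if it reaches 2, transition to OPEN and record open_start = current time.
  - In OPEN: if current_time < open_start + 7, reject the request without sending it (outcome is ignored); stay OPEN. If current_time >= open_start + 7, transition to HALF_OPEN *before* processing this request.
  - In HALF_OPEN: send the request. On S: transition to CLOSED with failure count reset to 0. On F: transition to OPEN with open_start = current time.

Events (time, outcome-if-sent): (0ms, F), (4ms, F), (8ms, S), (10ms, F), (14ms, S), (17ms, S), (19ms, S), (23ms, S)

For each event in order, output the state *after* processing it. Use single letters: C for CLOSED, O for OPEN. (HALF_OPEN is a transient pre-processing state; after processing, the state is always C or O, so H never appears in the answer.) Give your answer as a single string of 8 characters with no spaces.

State after each event:
  event#1 t=0ms outcome=F: state=CLOSED
  event#2 t=4ms outcome=F: state=OPEN
  event#3 t=8ms outcome=S: state=OPEN
  event#4 t=10ms outcome=F: state=OPEN
  event#5 t=14ms outcome=S: state=CLOSED
  event#6 t=17ms outcome=S: state=CLOSED
  event#7 t=19ms outcome=S: state=CLOSED
  event#8 t=23ms outcome=S: state=CLOSED

Answer: COOOCCCC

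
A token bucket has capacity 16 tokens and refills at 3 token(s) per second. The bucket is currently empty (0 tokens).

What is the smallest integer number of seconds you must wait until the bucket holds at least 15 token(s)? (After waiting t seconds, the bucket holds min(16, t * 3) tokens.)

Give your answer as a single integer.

Answer: 5

Derivation:
Need t * 3 >= 15, so t >= 15/3.
Smallest integer t = ceil(15/3) = 5.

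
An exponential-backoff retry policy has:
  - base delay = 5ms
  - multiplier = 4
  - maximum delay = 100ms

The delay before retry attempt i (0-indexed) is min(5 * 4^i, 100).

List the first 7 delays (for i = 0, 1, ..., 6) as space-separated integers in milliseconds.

Answer: 5 20 80 100 100 100 100

Derivation:
Computing each delay:
  i=0: min(5*4^0, 100) = 5
  i=1: min(5*4^1, 100) = 20
  i=2: min(5*4^2, 100) = 80
  i=3: min(5*4^3, 100) = 100
  i=4: min(5*4^4, 100) = 100
  i=5: min(5*4^5, 100) = 100
  i=6: min(5*4^6, 100) = 100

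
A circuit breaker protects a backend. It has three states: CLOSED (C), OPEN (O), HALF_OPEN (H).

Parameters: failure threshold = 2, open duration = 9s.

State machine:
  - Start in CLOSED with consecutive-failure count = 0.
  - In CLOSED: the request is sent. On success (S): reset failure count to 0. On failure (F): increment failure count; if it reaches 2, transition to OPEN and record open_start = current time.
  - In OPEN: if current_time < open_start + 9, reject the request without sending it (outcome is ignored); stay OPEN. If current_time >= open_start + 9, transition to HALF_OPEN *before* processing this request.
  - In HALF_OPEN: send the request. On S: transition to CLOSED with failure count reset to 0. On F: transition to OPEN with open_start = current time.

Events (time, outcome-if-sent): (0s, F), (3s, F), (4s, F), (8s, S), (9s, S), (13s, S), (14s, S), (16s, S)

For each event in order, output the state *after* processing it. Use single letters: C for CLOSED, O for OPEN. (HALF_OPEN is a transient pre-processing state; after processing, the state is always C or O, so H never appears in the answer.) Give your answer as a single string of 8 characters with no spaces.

Answer: COOOOCCC

Derivation:
State after each event:
  event#1 t=0s outcome=F: state=CLOSED
  event#2 t=3s outcome=F: state=OPEN
  event#3 t=4s outcome=F: state=OPEN
  event#4 t=8s outcome=S: state=OPEN
  event#5 t=9s outcome=S: state=OPEN
  event#6 t=13s outcome=S: state=CLOSED
  event#7 t=14s outcome=S: state=CLOSED
  event#8 t=16s outcome=S: state=CLOSED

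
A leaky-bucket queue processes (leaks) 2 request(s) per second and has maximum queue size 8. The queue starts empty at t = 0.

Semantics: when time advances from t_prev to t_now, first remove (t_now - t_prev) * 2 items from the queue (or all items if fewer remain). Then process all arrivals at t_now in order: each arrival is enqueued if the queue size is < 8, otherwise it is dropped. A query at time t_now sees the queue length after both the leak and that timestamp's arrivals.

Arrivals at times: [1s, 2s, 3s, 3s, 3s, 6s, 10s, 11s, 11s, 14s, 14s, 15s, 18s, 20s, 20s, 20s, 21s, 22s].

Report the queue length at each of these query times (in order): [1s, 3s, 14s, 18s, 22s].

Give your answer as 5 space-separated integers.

Queue lengths at query times:
  query t=1s: backlog = 1
  query t=3s: backlog = 3
  query t=14s: backlog = 2
  query t=18s: backlog = 1
  query t=22s: backlog = 1

Answer: 1 3 2 1 1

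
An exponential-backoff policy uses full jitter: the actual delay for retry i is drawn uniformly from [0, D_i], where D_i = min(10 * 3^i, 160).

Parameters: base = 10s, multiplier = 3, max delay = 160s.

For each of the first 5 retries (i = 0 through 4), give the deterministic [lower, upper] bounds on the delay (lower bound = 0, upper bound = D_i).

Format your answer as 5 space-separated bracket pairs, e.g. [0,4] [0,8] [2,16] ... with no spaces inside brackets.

Answer: [0,10] [0,30] [0,90] [0,160] [0,160]

Derivation:
Computing bounds per retry:
  i=0: D_i=min(10*3^0,160)=10, bounds=[0,10]
  i=1: D_i=min(10*3^1,160)=30, bounds=[0,30]
  i=2: D_i=min(10*3^2,160)=90, bounds=[0,90]
  i=3: D_i=min(10*3^3,160)=160, bounds=[0,160]
  i=4: D_i=min(10*3^4,160)=160, bounds=[0,160]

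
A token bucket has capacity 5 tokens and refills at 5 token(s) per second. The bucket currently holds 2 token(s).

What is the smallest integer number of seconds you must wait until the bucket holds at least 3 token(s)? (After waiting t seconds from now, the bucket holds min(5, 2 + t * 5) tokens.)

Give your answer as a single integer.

Need 2 + t * 5 >= 3, so t >= 1/5.
Smallest integer t = ceil(1/5) = 1.

Answer: 1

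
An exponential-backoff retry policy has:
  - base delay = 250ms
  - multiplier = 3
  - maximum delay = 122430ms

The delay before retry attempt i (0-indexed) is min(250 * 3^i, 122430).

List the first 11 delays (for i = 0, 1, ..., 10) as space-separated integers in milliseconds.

Computing each delay:
  i=0: min(250*3^0, 122430) = 250
  i=1: min(250*3^1, 122430) = 750
  i=2: min(250*3^2, 122430) = 2250
  i=3: min(250*3^3, 122430) = 6750
  i=4: min(250*3^4, 122430) = 20250
  i=5: min(250*3^5, 122430) = 60750
  i=6: min(250*3^6, 122430) = 122430
  i=7: min(250*3^7, 122430) = 122430
  i=8: min(250*3^8, 122430) = 122430
  i=9: min(250*3^9, 122430) = 122430
  i=10: min(250*3^10, 122430) = 122430

Answer: 250 750 2250 6750 20250 60750 122430 122430 122430 122430 122430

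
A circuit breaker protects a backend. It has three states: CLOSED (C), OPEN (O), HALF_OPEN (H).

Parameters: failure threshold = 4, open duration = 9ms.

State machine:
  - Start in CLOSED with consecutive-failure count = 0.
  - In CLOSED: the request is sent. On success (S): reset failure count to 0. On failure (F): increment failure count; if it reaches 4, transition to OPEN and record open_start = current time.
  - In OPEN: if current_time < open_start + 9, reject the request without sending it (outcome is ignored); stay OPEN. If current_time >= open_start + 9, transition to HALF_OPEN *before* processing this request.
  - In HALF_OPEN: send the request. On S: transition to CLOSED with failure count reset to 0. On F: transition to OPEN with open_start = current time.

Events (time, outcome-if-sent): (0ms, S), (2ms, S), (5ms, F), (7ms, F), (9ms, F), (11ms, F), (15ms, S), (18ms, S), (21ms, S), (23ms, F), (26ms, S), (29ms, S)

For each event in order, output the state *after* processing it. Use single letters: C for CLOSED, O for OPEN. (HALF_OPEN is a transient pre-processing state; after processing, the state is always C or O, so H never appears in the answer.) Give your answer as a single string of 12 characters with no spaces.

State after each event:
  event#1 t=0ms outcome=S: state=CLOSED
  event#2 t=2ms outcome=S: state=CLOSED
  event#3 t=5ms outcome=F: state=CLOSED
  event#4 t=7ms outcome=F: state=CLOSED
  event#5 t=9ms outcome=F: state=CLOSED
  event#6 t=11ms outcome=F: state=OPEN
  event#7 t=15ms outcome=S: state=OPEN
  event#8 t=18ms outcome=S: state=OPEN
  event#9 t=21ms outcome=S: state=CLOSED
  event#10 t=23ms outcome=F: state=CLOSED
  event#11 t=26ms outcome=S: state=CLOSED
  event#12 t=29ms outcome=S: state=CLOSED

Answer: CCCCCOOOCCCC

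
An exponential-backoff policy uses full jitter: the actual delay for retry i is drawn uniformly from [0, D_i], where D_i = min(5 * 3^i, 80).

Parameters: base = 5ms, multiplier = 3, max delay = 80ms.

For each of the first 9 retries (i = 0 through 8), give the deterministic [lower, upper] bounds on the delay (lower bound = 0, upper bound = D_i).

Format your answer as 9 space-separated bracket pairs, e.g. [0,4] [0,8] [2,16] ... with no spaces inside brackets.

Answer: [0,5] [0,15] [0,45] [0,80] [0,80] [0,80] [0,80] [0,80] [0,80]

Derivation:
Computing bounds per retry:
  i=0: D_i=min(5*3^0,80)=5, bounds=[0,5]
  i=1: D_i=min(5*3^1,80)=15, bounds=[0,15]
  i=2: D_i=min(5*3^2,80)=45, bounds=[0,45]
  i=3: D_i=min(5*3^3,80)=80, bounds=[0,80]
  i=4: D_i=min(5*3^4,80)=80, bounds=[0,80]
  i=5: D_i=min(5*3^5,80)=80, bounds=[0,80]
  i=6: D_i=min(5*3^6,80)=80, bounds=[0,80]
  i=7: D_i=min(5*3^7,80)=80, bounds=[0,80]
  i=8: D_i=min(5*3^8,80)=80, bounds=[0,80]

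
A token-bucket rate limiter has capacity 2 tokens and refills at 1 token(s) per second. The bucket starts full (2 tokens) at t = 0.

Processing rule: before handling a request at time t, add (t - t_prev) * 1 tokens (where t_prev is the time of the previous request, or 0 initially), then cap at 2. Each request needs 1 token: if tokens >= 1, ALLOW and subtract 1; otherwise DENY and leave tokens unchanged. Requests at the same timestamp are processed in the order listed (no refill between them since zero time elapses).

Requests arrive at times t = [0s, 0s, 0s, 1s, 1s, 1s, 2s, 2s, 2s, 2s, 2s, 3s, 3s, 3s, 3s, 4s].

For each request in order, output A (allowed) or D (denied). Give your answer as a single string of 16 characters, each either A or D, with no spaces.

Simulating step by step:
  req#1 t=0s: ALLOW
  req#2 t=0s: ALLOW
  req#3 t=0s: DENY
  req#4 t=1s: ALLOW
  req#5 t=1s: DENY
  req#6 t=1s: DENY
  req#7 t=2s: ALLOW
  req#8 t=2s: DENY
  req#9 t=2s: DENY
  req#10 t=2s: DENY
  req#11 t=2s: DENY
  req#12 t=3s: ALLOW
  req#13 t=3s: DENY
  req#14 t=3s: DENY
  req#15 t=3s: DENY
  req#16 t=4s: ALLOW

Answer: AADADDADDDDADDDA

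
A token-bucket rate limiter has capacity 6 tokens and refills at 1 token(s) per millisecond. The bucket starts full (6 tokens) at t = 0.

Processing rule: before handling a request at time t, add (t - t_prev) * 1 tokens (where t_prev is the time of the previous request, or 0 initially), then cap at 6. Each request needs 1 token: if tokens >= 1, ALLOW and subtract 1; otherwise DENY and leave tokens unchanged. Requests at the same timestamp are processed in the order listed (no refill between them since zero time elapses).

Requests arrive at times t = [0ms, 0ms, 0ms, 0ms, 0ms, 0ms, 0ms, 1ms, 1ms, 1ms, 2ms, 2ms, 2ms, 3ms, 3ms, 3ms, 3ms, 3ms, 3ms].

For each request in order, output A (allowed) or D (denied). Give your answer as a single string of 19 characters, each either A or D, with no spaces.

Simulating step by step:
  req#1 t=0ms: ALLOW
  req#2 t=0ms: ALLOW
  req#3 t=0ms: ALLOW
  req#4 t=0ms: ALLOW
  req#5 t=0ms: ALLOW
  req#6 t=0ms: ALLOW
  req#7 t=0ms: DENY
  req#8 t=1ms: ALLOW
  req#9 t=1ms: DENY
  req#10 t=1ms: DENY
  req#11 t=2ms: ALLOW
  req#12 t=2ms: DENY
  req#13 t=2ms: DENY
  req#14 t=3ms: ALLOW
  req#15 t=3ms: DENY
  req#16 t=3ms: DENY
  req#17 t=3ms: DENY
  req#18 t=3ms: DENY
  req#19 t=3ms: DENY

Answer: AAAAAADADDADDADDDDD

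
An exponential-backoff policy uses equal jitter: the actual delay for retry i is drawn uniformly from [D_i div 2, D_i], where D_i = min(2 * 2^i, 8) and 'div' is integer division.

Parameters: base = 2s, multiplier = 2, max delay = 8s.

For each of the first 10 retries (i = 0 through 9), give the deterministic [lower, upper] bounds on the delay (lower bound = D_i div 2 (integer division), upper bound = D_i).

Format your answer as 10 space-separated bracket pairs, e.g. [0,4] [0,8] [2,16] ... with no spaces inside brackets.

Computing bounds per retry:
  i=0: D_i=min(2*2^0,8)=2, bounds=[1,2]
  i=1: D_i=min(2*2^1,8)=4, bounds=[2,4]
  i=2: D_i=min(2*2^2,8)=8, bounds=[4,8]
  i=3: D_i=min(2*2^3,8)=8, bounds=[4,8]
  i=4: D_i=min(2*2^4,8)=8, bounds=[4,8]
  i=5: D_i=min(2*2^5,8)=8, bounds=[4,8]
  i=6: D_i=min(2*2^6,8)=8, bounds=[4,8]
  i=7: D_i=min(2*2^7,8)=8, bounds=[4,8]
  i=8: D_i=min(2*2^8,8)=8, bounds=[4,8]
  i=9: D_i=min(2*2^9,8)=8, bounds=[4,8]

Answer: [1,2] [2,4] [4,8] [4,8] [4,8] [4,8] [4,8] [4,8] [4,8] [4,8]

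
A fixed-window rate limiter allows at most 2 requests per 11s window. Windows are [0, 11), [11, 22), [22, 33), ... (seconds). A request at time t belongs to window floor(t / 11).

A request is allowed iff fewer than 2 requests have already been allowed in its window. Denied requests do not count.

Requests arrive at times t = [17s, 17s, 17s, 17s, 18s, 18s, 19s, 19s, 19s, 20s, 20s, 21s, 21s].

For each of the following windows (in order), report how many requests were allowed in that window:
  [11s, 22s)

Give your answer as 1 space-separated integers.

Answer: 2

Derivation:
Processing requests:
  req#1 t=17s (window 1): ALLOW
  req#2 t=17s (window 1): ALLOW
  req#3 t=17s (window 1): DENY
  req#4 t=17s (window 1): DENY
  req#5 t=18s (window 1): DENY
  req#6 t=18s (window 1): DENY
  req#7 t=19s (window 1): DENY
  req#8 t=19s (window 1): DENY
  req#9 t=19s (window 1): DENY
  req#10 t=20s (window 1): DENY
  req#11 t=20s (window 1): DENY
  req#12 t=21s (window 1): DENY
  req#13 t=21s (window 1): DENY

Allowed counts by window: 2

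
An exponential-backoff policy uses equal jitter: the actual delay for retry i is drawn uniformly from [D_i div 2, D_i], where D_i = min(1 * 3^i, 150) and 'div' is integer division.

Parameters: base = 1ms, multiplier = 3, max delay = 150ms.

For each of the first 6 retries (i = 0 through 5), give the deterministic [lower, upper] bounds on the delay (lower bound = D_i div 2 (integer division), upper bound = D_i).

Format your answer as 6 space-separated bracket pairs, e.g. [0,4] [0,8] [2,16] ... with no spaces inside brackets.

Answer: [0,1] [1,3] [4,9] [13,27] [40,81] [75,150]

Derivation:
Computing bounds per retry:
  i=0: D_i=min(1*3^0,150)=1, bounds=[0,1]
  i=1: D_i=min(1*3^1,150)=3, bounds=[1,3]
  i=2: D_i=min(1*3^2,150)=9, bounds=[4,9]
  i=3: D_i=min(1*3^3,150)=27, bounds=[13,27]
  i=4: D_i=min(1*3^4,150)=81, bounds=[40,81]
  i=5: D_i=min(1*3^5,150)=150, bounds=[75,150]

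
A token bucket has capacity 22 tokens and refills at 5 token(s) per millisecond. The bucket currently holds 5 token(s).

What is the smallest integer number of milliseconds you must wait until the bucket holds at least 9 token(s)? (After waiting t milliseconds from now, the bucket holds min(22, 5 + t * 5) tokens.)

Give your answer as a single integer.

Need 5 + t * 5 >= 9, so t >= 4/5.
Smallest integer t = ceil(4/5) = 1.

Answer: 1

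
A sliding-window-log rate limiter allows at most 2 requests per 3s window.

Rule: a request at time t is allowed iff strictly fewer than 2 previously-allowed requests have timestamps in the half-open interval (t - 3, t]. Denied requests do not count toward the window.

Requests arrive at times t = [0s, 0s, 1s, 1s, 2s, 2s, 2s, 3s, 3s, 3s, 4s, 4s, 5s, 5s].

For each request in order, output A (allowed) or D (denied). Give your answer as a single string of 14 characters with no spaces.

Answer: AADDDDDAADDDDD

Derivation:
Tracking allowed requests in the window:
  req#1 t=0s: ALLOW
  req#2 t=0s: ALLOW
  req#3 t=1s: DENY
  req#4 t=1s: DENY
  req#5 t=2s: DENY
  req#6 t=2s: DENY
  req#7 t=2s: DENY
  req#8 t=3s: ALLOW
  req#9 t=3s: ALLOW
  req#10 t=3s: DENY
  req#11 t=4s: DENY
  req#12 t=4s: DENY
  req#13 t=5s: DENY
  req#14 t=5s: DENY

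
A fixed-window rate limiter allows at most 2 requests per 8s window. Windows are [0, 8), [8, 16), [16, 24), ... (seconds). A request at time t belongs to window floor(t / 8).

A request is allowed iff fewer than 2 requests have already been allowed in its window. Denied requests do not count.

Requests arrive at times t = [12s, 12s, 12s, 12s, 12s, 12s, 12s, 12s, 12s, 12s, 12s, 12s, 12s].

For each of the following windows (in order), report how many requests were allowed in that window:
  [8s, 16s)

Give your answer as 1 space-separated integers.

Answer: 2

Derivation:
Processing requests:
  req#1 t=12s (window 1): ALLOW
  req#2 t=12s (window 1): ALLOW
  req#3 t=12s (window 1): DENY
  req#4 t=12s (window 1): DENY
  req#5 t=12s (window 1): DENY
  req#6 t=12s (window 1): DENY
  req#7 t=12s (window 1): DENY
  req#8 t=12s (window 1): DENY
  req#9 t=12s (window 1): DENY
  req#10 t=12s (window 1): DENY
  req#11 t=12s (window 1): DENY
  req#12 t=12s (window 1): DENY
  req#13 t=12s (window 1): DENY

Allowed counts by window: 2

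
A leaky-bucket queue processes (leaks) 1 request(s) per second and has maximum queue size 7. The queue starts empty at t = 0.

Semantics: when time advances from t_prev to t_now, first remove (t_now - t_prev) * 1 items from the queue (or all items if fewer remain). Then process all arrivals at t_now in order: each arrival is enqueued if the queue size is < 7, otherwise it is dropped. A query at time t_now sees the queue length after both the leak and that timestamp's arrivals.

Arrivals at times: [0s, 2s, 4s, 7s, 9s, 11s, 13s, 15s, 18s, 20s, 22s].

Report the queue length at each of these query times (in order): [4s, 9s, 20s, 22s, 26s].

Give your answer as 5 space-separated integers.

Answer: 1 1 1 1 0

Derivation:
Queue lengths at query times:
  query t=4s: backlog = 1
  query t=9s: backlog = 1
  query t=20s: backlog = 1
  query t=22s: backlog = 1
  query t=26s: backlog = 0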